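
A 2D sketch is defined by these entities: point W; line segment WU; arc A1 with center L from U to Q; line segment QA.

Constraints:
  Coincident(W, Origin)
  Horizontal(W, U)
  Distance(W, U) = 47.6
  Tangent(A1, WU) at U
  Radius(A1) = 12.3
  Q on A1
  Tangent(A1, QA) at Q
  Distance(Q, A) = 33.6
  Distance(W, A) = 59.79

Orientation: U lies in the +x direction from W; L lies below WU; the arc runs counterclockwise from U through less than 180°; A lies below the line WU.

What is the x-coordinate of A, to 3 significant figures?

37.4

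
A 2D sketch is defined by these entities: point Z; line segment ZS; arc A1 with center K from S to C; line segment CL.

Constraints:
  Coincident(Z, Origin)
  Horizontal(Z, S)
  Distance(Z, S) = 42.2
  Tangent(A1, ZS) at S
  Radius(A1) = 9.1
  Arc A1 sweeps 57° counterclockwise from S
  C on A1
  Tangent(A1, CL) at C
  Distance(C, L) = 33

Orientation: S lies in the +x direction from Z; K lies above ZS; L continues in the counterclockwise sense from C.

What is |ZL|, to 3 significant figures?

74.9

On A1, S sits at bearing -90° from K; a 57° counterclockwise sweep puts C at bearing -33°, so C = K + 9.1·(cos -33°, sin -33°) = (49.8, 4.14). Tangency of A1 to CL means the radius KC is perpendicular to CL, so CL runs along (−sin -33°, cos -33°); with |CL| = 33.0, L = (67.8, 31.8). Then |ZL| = |L − Z| = 74.9.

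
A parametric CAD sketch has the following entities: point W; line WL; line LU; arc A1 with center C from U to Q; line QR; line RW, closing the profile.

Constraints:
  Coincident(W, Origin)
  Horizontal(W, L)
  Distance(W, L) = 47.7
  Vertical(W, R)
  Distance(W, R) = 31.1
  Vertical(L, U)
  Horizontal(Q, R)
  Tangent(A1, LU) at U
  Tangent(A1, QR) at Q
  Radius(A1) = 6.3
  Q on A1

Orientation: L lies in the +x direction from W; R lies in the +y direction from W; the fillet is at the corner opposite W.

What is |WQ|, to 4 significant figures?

51.78

W is at the origin; WL is horizontal with |WL| = 47.7 and L on the +x side, so L = (47.70, 0.000). W and R share the same x with |WR| = 31.1 and R on the +y side, so R = (0.000, 31.10). The virtual corner opposite W is at (47.70, 31.10). The tangent condition forces CU to be normal to LU and tangency of A1 to QR means the radius CQ is perpendicular to QR, with radius 6.3, so the center C sits 6.3 in from both sides at C = (41.40, 24.80). That places the tangent points at U = (47.70, 24.80) on LU and Q = (41.40, 31.10) on QR. Then |WQ| = |Q − W| = 51.78.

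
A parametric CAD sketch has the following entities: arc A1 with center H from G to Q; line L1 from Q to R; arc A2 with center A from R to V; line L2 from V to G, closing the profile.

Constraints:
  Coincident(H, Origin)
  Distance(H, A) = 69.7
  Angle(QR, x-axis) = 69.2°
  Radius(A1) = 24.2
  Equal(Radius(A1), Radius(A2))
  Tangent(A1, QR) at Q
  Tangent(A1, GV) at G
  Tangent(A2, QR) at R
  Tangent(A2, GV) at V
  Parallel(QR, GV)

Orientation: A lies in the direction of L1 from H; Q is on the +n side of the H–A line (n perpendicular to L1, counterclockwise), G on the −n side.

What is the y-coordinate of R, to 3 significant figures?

73.8

The slot axis is L1's direction at 69.2°, so u = (cos 69.2°, sin 69.2°) = (0.355, 0.935) and n = (−sin 69.2°, cos 69.2°) = (-0.935, 0.355). H is at the origin and A lies 69.7 along u from H, so A = 69.7·u = (24.8, 65.2). Tangency of A1 to both parallel lines with radius 24.2 puts Q and G at H ± 24.2·n: Q = (-22.6, 8.59), G = (22.6, -8.59). Equal radii place R and V the same way about A: R = A + 24.2·n = (2.13, 73.8), V = A − 24.2·n = (47.4, 56.6). So R.y = 73.8.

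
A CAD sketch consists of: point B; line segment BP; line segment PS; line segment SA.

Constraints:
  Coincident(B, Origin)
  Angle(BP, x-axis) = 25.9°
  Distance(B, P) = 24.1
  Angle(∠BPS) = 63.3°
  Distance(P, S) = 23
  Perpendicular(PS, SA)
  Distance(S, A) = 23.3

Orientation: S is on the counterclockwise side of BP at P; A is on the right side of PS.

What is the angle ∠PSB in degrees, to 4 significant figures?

60.52°

B is at the origin; BP runs at 25.9° with length 24.1, so P = 24.1·(cos 25.9°, sin 25.9°) = (21.68, 10.53). ∠BPS = 63.3°, so PS runs at 25.9° + (180° − 63.3°) = 142.6° from the x-axis; with |PS| = 23.0, S = P + 23.0·(cos 142.6°, sin 142.6°) = (3.408, 24.50). Then cos ∠PSB = SP·SB / (|SP||SB|), giving 60.52°.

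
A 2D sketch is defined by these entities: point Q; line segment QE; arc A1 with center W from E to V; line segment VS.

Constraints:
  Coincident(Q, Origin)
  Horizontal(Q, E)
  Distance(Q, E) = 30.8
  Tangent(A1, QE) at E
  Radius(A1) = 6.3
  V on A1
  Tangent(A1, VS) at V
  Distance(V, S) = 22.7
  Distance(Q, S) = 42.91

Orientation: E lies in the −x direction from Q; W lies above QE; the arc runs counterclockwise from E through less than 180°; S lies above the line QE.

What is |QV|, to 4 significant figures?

25.99

Q is at the origin; QE is horizontal with |QE| = 30.8 and E on the −x side, so E = (-30.80, 0.000). Tangency of A1 to QE means the radius WE is perpendicular to QE, so W = E + (0, 6.3) = (-30.80, 6.300). Since WV ⟂ VS (tangency), |WS| = √(6.3² + 22.7²) = 23.56 regardless of where V sits on A1. So S lies on both circle(Q, 42.91) and circle(W, 23.56); the above-QE intersection is S = (-30.82, 29.86). V is the foot of the tangent from S: V = (-24.73, 7.989).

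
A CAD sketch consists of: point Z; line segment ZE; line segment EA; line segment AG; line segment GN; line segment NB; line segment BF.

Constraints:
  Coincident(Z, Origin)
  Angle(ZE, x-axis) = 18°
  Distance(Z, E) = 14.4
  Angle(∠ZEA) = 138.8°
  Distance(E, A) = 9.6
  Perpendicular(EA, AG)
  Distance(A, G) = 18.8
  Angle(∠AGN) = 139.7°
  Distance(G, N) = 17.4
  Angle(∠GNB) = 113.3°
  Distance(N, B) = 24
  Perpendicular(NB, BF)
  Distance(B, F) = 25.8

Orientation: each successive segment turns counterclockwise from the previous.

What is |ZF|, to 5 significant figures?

11.030

Z is at the origin; ZE runs at 18.0° with length 14.4, so E = (13.695, 4.4498). ∠ZEA = 138.8° gives EA at 59.200° from the x-axis; with |EA| = 9.6, A = (18.611, 12.696). The perpendicularity gives AG at right angles to EA, so AG runs at 149.20°; with |AG| = 18.8, G = (2.4624, 22.322). ∠AGN = 139.7° gives GN at -170.50° from the x-axis; with |GN| = 17.4, N = (-14.699, 19.450). ∠GNB = 113.3° gives NB at -103.80° from the x-axis; with |NB| = 24.0, B = (-20.424, -3.8568). The perpendicularity gives BF at right angles to NB, so BF runs at -13.800°; with |BF| = 25.8, F = (4.6315, -10.011). Then |ZF| = |F − Z| = 11.030.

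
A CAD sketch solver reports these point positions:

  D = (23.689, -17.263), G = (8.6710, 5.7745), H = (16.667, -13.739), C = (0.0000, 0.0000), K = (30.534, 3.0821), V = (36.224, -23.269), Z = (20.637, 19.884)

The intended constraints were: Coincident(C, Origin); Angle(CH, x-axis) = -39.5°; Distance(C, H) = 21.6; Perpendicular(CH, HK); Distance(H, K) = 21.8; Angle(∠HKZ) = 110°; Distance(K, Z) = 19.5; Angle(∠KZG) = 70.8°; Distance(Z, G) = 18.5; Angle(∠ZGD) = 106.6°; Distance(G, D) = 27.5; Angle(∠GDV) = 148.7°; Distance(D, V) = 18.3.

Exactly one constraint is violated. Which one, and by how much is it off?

Distance(D, V) = 18.3 — off by 4.40.

C = (0.00, 0.00) ✓; CH at -39.50° ✓; |CH| = 21.60 ✓; ∠(CH, HK) = 90.00° ✓; |HK| = 21.80 ✓; ∠HKZ = 110.0° ✓; |KZ| = 19.50 ✓; ∠KZG = 70.80° ✓; |ZG| = 18.50 ✓; ∠ZGD = 106.6° ✓; |GD| = 27.50 ✓; ∠GDV = 148.7° ✓; |DV| = 13.90 ✗.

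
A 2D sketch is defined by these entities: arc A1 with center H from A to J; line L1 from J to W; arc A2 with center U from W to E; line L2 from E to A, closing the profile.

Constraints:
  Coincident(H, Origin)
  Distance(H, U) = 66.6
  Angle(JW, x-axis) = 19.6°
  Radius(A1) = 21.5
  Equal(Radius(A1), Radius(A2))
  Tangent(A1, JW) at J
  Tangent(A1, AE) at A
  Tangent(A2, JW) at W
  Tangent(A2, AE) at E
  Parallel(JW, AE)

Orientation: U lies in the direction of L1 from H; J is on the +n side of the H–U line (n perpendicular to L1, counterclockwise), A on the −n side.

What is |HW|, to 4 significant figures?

69.98

Tangency of A1 to both parallel lines with radius 21.5 puts J and A at H ± 21.5·n: J = (-7.212, 20.25), A = (7.212, -20.25). Equal radii place W and E the same way about U: W = U + 21.5·n = (55.53, 42.60), E = U − 21.5·n = (69.95, 2.087). Then |HW| = |W − H| = 69.98.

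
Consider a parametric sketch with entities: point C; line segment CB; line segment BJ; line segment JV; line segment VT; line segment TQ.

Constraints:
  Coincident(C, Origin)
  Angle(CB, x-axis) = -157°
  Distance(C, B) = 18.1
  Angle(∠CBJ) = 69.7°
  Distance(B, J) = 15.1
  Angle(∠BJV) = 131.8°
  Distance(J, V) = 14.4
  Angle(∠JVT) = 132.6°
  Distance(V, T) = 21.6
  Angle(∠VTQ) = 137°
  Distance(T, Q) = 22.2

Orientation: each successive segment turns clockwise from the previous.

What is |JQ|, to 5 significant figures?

47.799

C is at the origin; CB runs at -157.0° with length 18.1, so B = (-16.661, -7.0722). ∠CBJ = 69.7° gives BJ at 92.700° from the x-axis; with |BJ| = 15.1, J = (-17.372, 8.0110). ∠BJV = 131.8° gives JV at 44.500° from the x-axis; with |JV| = 14.4, V = (-7.1016, 18.104). ∠JVT = 132.6° gives VT at -2.9000° from the x-axis; with |VT| = 21.6, T = (14.471, 17.011). ∠VTQ = 137.0° gives TQ at -45.900° from the x-axis; with |TQ| = 22.2, Q = (29.920, 1.0689). Then |JQ| = |Q − J| = 47.799.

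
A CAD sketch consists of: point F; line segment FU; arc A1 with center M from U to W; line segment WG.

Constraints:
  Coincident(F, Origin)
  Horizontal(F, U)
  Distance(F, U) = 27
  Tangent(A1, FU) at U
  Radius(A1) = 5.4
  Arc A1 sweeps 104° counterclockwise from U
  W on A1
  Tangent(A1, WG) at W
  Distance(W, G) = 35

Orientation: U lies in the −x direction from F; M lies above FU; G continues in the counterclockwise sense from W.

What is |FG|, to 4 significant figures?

50.67

F is at the origin; FU is horizontal with |FU| = 27.0 and U on the −x side, so U = (-27.00, 0.000). Tangency of A1 to FU means the radius MU is perpendicular to FU, so M = U + (0, 5.4) = (-27.00, 5.400). On A1, U sits at bearing -90° from M; a 104° counterclockwise sweep puts W at bearing 14°, so W = M + 5.4·(cos 14°, sin 14°) = (-21.76, 6.706). A1 meets WG tangentially, so MW is at right angles to WG, so WG runs along (−sin 14°, cos 14°); with |WG| = 35.0, G = (-30.23, 40.67). Then |FG| = |G − F| = 50.67.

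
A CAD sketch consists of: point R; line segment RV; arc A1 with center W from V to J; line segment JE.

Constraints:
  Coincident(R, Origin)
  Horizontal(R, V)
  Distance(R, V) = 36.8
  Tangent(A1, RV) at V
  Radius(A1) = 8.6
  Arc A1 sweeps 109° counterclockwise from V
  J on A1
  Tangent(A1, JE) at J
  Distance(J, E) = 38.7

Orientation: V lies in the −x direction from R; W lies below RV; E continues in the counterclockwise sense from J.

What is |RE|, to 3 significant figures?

57.9

R is at the origin; R and V share the same y with |RV| = 36.8 and V on the −x side, so V = (-36.8, 0.00). The tangent condition forces WV to be normal to RV, so W = V + (0, -8.6) = (-36.8, -8.60). On A1, V sits at bearing 90° from W; a 109° counterclockwise sweep puts J at bearing 199°, so J = W + 8.6·(cos 199°, sin 199°) = (-44.9, -11.4). A1 meets JE tangentially, so WJ is at right angles to JE, so JE runs along (−sin 199°, cos 199°); with |JE| = 38.7, E = (-32.3, -48.0). Then |RE| = |E − R| = 57.9.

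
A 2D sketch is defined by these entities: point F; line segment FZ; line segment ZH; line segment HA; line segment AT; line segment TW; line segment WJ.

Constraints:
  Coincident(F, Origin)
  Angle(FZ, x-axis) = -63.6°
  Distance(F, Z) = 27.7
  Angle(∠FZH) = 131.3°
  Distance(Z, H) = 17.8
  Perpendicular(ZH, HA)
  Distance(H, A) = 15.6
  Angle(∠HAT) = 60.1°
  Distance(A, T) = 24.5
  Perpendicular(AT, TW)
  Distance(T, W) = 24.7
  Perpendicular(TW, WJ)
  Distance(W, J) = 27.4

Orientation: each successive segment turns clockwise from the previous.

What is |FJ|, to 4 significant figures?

56.79

F is at the origin; FZ runs at -63.6° with length 27.7, so Z = (12.32, -24.81). ∠FZH = 131.3° gives ZH at -112.3° from the x-axis; with |ZH| = 17.8, H = (5.562, -41.28). ZH is perpendicular to HA, so HA runs at 157.7°; with |HA| = 15.6, A = (-8.871, -35.36). ∠HAT = 60.1° gives AT at 37.80° from the x-axis; with |AT| = 24.5, T = (10.49, -20.34). AT ⟂ TW, so TW runs at -52.20°; with |TW| = 24.7, W = (25.63, -39.86). TW ⟂ WJ, so WJ runs at -142.2°; with |WJ| = 27.4, J = (3.976, -56.65). Then |FJ| = |J − F| = 56.79.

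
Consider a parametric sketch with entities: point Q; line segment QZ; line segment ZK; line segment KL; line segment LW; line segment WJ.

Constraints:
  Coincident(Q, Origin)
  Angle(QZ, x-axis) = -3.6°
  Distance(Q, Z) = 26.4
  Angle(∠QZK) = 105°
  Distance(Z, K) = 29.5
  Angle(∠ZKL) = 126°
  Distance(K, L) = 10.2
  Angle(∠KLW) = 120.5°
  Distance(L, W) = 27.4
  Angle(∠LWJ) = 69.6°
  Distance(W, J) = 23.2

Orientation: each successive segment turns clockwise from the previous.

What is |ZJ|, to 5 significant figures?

18.992

Q is at the origin; QZ runs at -3.6° with length 26.4, so Z = (26.348, -1.6577). ∠QZK = 105.0° gives ZK at -78.600° from the x-axis; with |ZK| = 29.5, K = (32.179, -30.576). ∠ZKL = 126.0° gives KL at -132.60° from the x-axis; with |KL| = 10.2, L = (25.275, -38.084). ∠KLW = 120.5° gives LW at 167.90° from the x-axis; with |LW| = 27.4, W = (-1.5166, -32.340). ∠LWJ = 69.6° gives WJ at 57.500° from the x-axis; with |WJ| = 23.2, J = (10.949, -12.774). Then |ZJ| = |J − Z| = 18.992.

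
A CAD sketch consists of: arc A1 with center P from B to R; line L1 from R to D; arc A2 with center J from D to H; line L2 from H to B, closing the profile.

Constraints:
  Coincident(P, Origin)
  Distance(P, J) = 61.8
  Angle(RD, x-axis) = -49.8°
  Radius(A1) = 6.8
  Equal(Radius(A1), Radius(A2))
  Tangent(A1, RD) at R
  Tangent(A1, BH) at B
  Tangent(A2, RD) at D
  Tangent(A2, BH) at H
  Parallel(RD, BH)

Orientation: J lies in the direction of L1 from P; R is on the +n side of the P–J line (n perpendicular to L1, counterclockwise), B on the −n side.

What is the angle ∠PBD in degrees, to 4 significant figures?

77.59°

The slot axis is L1's direction at -49.8°, so u = (cos -49.8°, sin -49.8°) = (0.6455, -0.7638) and n = (−sin -49.8°, cos -49.8°) = (0.7638, 0.6455). P is at the origin and J lies 61.8 along u from P, so J = 61.8·u = (39.89, -47.20). Tangency of A1 to both parallel lines with radius 6.8 puts R and B at P ± 6.8·n: R = (5.194, 4.389), B = (-5.194, -4.389). Equal radii place D and H the same way about J: D = J + 6.8·n = (45.08, -42.81), H = J − 6.8·n = (34.70, -51.59). Then cos ∠PBD = BP·BD / (|BP||BD|), giving 77.59°.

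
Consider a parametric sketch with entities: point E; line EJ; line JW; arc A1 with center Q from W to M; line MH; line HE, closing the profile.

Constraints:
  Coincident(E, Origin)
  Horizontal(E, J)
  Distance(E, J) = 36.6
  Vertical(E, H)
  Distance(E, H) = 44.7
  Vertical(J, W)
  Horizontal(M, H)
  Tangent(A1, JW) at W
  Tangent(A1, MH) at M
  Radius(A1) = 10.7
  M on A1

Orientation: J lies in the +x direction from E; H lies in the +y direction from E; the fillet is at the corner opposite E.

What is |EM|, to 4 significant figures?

51.66

The virtual corner opposite E is at (36.60, 44.70). Since A1 is tangent to JW there, QW ⟂ JW and since A1 is tangent to MH there, QM ⟂ MH, with radius 10.7, so the center Q sits 10.7 in from both sides at Q = (25.90, 34.00). That places the tangent points at W = (36.60, 34.00) on JW and M = (25.90, 44.70) on MH. Then |EM| = |M − E| = 51.66.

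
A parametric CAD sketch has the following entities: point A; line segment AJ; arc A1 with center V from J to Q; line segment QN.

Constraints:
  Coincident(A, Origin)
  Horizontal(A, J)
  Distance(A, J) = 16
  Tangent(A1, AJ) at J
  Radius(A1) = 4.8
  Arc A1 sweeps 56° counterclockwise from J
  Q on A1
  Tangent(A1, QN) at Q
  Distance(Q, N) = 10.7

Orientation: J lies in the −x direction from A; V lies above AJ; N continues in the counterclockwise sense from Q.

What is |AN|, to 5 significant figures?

12.536

A is at the origin; AJ is horizontal with |AJ| = 16.0 and J on the −x side, so J = (-16.000, 0.0000). Since A1 is tangent to AJ there, VJ ⟂ AJ, so V = J + (0, 4.8) = (-16.000, 4.8000). On A1, J sits at bearing -90° from V; a 56° counterclockwise sweep puts Q at bearing -34°, so Q = V + 4.8·(cos -34°, sin -34°) = (-12.021, 2.1159). Tangency of A1 to QN means the radius VQ is perpendicular to QN, so QN runs along (−sin -34°, cos -34°); with |QN| = 10.7, N = (-6.0373, 10.987). Then |AN| = |N − A| = 12.536.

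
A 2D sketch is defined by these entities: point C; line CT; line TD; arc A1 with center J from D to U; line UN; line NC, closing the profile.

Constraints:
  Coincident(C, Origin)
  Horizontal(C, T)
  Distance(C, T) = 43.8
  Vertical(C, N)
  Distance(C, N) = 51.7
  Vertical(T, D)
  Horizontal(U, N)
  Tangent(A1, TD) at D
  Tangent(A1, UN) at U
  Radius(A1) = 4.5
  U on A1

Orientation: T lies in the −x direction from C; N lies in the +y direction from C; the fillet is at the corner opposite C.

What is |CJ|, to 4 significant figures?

61.42

C is at the origin; C and T share the same y with |CT| = 43.8 and T on the −x side, so T = (-43.80, 0.000). CN is vertical with |CN| = 51.7 and N on the +y side, so N = (0.000, 51.70). The virtual corner opposite C is at (-43.80, 51.70). Since A1 is tangent to TD there, JD ⟂ TD and since A1 is tangent to UN there, JU ⟂ UN, with radius 4.5, so the center J sits 4.5 in from both sides at J = (-39.30, 47.20). Then |CJ| = |J − C| = 61.42.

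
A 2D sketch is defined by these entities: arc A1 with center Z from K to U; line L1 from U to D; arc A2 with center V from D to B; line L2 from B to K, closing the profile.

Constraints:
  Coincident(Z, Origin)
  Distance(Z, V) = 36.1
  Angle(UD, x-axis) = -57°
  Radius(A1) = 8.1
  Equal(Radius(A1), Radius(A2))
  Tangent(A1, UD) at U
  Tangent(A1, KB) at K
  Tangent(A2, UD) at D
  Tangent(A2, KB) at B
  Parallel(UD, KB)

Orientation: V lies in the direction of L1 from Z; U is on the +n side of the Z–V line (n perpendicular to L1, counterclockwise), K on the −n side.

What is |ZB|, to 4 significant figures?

37.00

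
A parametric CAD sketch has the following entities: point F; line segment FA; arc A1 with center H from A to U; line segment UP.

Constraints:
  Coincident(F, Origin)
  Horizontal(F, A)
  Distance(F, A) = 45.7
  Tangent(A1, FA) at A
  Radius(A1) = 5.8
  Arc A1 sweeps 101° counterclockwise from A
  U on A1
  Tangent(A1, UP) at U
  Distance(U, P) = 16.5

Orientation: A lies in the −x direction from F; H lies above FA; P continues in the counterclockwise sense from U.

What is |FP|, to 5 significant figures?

48.950

F is at the origin; FA is horizontal with |FA| = 45.7 and A on the −x side, so A = (-45.700, 0.0000). Tangency of A1 to FA means the radius HA is perpendicular to FA, so H = A + (0, 5.8) = (-45.700, 5.8000). On A1, A sits at bearing -90° from H; a 101° counterclockwise sweep puts U at bearing 11°, so U = H + 5.8·(cos 11°, sin 11°) = (-40.007, 6.9067). Since A1 is tangent to UP there, HU ⟂ UP, so UP runs along (−sin 11°, cos 11°); with |UP| = 16.5, P = (-43.155, 23.104). Then |FP| = |P − F| = 48.950.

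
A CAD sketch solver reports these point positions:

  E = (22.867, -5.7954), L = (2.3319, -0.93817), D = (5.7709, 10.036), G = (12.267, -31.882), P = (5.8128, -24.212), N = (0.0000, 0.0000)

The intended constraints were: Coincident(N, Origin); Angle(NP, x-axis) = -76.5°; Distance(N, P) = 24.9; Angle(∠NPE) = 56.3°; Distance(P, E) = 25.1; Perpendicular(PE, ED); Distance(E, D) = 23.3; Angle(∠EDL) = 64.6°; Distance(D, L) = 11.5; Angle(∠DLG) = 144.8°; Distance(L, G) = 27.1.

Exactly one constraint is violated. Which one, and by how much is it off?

Distance(L, G) = 27.1 — off by 5.40.

N = (0.00, 0.00) ✓; NP at -76.50° ✓; |NP| = 24.90 ✓; ∠NPE = 56.30° ✓; |PE| = 25.10 ✓; ∠(PE, ED) = 90.00° ✓; |ED| = 23.30 ✓; ∠EDL = 64.60° ✓; |DL| = 11.50 ✓; ∠DLG = 144.8° ✓; |LG| = 32.50 ✗.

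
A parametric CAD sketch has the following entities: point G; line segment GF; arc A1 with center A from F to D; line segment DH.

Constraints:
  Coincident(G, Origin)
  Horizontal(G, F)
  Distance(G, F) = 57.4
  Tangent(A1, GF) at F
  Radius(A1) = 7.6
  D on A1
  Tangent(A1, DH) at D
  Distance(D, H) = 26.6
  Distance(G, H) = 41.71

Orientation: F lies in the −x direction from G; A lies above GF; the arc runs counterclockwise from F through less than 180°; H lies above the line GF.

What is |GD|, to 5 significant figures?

51.612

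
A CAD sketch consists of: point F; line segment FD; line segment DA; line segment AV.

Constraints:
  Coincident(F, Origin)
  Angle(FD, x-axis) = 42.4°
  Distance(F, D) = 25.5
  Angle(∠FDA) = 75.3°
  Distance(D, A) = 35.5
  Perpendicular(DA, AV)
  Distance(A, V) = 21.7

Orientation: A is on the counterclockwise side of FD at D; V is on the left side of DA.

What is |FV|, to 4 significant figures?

29.18

F is at the origin; FD runs at 42.4° with length 25.5, so D = 25.5·(cos 42.4°, sin 42.4°) = (18.83, 17.19). ∠FDA = 75.3°, so DA runs at 42.4° + (180° − 75.3°) = 147.1° from the x-axis; with |DA| = 35.5, A = D + 35.5·(cos 147.1°, sin 147.1°) = (-10.98, 36.48). DA ⟂ AV; with |AV| = 21.7 on the left of DA, V = A + 21.7·(-0.5432, -0.8396) = (-22.76, 18.26). Then |FV| = |V − F| = 29.18.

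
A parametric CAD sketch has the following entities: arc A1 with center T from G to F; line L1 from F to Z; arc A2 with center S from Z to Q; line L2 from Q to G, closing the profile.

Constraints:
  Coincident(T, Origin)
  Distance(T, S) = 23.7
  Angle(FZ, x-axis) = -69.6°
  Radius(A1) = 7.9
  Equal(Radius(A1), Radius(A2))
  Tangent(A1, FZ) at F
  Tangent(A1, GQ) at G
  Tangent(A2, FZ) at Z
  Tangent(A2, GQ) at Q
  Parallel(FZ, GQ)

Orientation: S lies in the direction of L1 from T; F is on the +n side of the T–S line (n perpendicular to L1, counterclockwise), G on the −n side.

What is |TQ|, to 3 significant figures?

25.0

Tangency of A1 to both parallel lines with radius 7.9 puts F and G at T ± 7.9·n: F = (7.40, 2.75), G = (-7.40, -2.75). Equal radii place Z and Q the same way about S: Z = S + 7.9·n = (15.7, -19.5), Q = S − 7.9·n = (0.857, -25.0). Then |TQ| = |Q − T| = 25.0.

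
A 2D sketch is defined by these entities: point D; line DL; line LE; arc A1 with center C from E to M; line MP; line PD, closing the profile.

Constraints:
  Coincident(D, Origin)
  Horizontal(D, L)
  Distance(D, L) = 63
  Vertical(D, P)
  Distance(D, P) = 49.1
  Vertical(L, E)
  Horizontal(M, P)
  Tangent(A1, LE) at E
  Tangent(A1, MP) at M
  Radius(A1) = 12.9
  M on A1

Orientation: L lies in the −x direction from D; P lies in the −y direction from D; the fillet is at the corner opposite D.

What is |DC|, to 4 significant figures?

61.81

D is at the origin; D and L share the same y with |DL| = 63.0 and L on the −x side, so L = (-63.00, 0.000). DP is vertical with |DP| = 49.1 and P on the −y side, so P = (0.000, -49.10). The virtual corner opposite D is at (-63.00, -49.10). Tangency of A1 to LE means the radius CE is perpendicular to LE and tangency of A1 to MP means the radius CM is perpendicular to MP, with radius 12.9, so the center C sits 12.9 in from both sides at C = (-50.10, -36.20). Then |DC| = |C − D| = 61.81.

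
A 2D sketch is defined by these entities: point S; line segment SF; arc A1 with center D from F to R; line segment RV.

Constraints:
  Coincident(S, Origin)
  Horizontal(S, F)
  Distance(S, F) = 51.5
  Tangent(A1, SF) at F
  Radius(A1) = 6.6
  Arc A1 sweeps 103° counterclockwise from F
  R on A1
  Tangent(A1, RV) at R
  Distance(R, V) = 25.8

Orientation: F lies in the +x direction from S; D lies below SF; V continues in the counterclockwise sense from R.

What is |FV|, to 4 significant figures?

33.23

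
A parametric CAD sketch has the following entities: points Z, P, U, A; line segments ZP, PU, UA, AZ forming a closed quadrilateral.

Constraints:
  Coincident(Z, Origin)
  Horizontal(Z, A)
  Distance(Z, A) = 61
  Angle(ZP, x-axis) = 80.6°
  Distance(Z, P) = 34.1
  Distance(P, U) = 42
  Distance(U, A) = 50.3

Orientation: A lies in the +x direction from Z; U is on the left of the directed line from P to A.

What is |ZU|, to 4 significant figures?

65.69

Checks: |PU| = 42.00 ✓; |UA| = 50.30 ✓.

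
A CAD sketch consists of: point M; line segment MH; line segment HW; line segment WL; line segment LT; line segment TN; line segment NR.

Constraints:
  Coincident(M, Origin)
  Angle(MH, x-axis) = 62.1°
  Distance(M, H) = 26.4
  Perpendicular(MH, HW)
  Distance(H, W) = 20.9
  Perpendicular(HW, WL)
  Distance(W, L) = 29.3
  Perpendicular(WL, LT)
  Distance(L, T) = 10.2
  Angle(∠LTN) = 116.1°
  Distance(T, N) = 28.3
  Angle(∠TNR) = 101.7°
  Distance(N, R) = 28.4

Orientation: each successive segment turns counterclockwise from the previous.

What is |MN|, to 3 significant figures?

22.6

M is at the origin; MH runs at 62.1° with length 26.4, so H = (12.4, 23.3). MH ⟂ HW, so HW runs at 152°; with |HW| = 20.9, W = (-6.12, 33.1). HW is perpendicular to WL, so WL runs at -118°; with |WL| = 29.3, L = (-19.8, 7.22). The perpendicularity gives LT at right angles to WL, so LT runs at -27.9°; with |LT| = 10.2, T = (-10.8, 2.44). ∠LTN = 116.1° gives TN at 36.0° from the x-axis; with |TN| = 28.3, N = (12.1, 19.1). Then |MN| = |N − M| = 22.6.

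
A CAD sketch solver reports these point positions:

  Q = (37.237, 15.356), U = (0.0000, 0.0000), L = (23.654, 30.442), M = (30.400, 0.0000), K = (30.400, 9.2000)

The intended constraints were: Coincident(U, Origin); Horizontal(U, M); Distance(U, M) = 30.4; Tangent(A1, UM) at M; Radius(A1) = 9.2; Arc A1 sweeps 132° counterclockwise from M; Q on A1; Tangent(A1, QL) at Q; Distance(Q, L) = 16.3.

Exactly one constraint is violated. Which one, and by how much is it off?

Distance(Q, L) = 16.3 — off by 4.00.

U = (0.00, 0.00) ✓; U.y = 0.00, M.y = 0.00 ✓; |UM| = 30.40 ✓; ∠(KM, MU) = 90.00° ✓; |KM| = 9.200 ✓; bearing(K→Q) − bearing(K→M) = 132.0° ✓; |KQ| = 9.200 ✓; ∠(KQ, QL) = 90.00° ✓; |QL| = 20.30 ✗.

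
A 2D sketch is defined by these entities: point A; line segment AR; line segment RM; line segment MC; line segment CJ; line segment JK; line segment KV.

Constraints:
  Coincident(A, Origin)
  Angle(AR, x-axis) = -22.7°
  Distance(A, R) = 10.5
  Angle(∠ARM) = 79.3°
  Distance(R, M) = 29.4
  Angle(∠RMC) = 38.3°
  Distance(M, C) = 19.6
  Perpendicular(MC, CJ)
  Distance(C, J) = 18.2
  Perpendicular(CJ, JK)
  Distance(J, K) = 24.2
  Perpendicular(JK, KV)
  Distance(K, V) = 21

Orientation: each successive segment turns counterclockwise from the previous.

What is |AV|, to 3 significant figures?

34.6

The perpendicularity gives JK at right angles to CJ, so JK runs at 39.7°; with |JK| = 24.2, K = (31.0, 13.6). JK is perpendicular to KV, so KV runs at 130°; with |KV| = 21.0, V = (17.5, 29.8). Then |AV| = |V − A| = 34.6.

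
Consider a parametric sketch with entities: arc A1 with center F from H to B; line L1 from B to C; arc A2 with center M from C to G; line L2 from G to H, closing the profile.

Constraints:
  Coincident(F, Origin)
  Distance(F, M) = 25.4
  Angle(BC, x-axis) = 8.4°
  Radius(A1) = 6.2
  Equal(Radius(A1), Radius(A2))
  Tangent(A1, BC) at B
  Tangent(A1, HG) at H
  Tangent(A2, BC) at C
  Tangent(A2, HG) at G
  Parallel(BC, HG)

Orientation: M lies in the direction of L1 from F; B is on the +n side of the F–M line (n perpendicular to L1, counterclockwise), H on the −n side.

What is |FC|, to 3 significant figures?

26.1

The slot axis is L1's direction at 8.4°, so u = (cos 8.4°, sin 8.4°) = (0.989, 0.146) and n = (−sin 8.4°, cos 8.4°) = (-0.146, 0.989). F is at the origin and M lies 25.4 along u from F, so M = 25.4·u = (25.1, 3.71). Tangency of A1 to both parallel lines with radius 6.2 puts B and H at F ± 6.2·n: B = (-0.906, 6.13), H = (0.906, -6.13). Equal radii place C and G the same way about M: C = M + 6.2·n = (24.2, 9.84), G = M − 6.2·n = (26.0, -2.42). Then |FC| = |C − F| = 26.1.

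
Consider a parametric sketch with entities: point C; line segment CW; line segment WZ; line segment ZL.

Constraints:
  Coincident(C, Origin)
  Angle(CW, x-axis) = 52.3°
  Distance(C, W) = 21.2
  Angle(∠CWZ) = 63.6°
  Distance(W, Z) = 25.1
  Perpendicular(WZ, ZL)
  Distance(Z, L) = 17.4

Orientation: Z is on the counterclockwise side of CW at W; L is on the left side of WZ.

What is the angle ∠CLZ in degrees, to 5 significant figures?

95.789°

∠CWZ = 63.6°, so WZ runs at 52.3° + (180° − 63.6°) = 168.70° from the x-axis; with |WZ| = 25.1, Z = W + 25.1·(cos 168.70°, sin 168.70°) = (-11.649, 21.692). WZ is perpendicular to ZL; with |ZL| = 17.4 on the left of WZ, L = Z + 17.4·(-0.19595, -0.98061) = (-15.059, 4.6295). Then cos ∠CLZ = LC·LZ / (|LC||LZ|), giving 95.789°.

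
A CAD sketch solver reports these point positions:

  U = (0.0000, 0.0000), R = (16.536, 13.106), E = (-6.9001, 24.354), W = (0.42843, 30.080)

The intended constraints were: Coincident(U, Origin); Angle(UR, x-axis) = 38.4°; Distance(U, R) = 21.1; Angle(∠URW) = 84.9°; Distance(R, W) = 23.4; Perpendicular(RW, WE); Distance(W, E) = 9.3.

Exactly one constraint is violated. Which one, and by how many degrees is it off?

Perpendicular(RW, WE) — off by 5.50°.

U = (0.00, 0.00) ✓; UR at 38.40° ✓; |UR| = 21.10 ✓; ∠URW = 84.90° ✓; |RW| = 23.40 ✓; ∠(RW, WE) = 84.50° ✗; |WE| = 9.300 ✓.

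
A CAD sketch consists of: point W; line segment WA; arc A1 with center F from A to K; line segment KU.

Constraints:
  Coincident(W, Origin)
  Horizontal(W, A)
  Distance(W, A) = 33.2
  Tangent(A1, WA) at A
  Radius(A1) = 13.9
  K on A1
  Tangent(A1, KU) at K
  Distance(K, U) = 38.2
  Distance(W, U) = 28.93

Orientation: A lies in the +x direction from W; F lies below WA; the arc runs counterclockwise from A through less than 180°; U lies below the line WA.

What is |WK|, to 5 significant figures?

24.304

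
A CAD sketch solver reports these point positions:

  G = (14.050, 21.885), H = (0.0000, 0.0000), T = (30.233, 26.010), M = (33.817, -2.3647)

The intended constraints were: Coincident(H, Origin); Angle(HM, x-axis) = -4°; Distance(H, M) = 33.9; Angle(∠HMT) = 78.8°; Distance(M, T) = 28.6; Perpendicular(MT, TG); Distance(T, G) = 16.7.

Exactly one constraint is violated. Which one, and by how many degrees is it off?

Perpendicular(MT, TG) — off by 7.10°.

H = (0.00, 0.00) ✓; HM at -4.000° ✓; |HM| = 33.90 ✓; ∠HMT = 78.80° ✓; |MT| = 28.60 ✓; ∠(MT, TG) = 97.10° ✗; |TG| = 16.70 ✓.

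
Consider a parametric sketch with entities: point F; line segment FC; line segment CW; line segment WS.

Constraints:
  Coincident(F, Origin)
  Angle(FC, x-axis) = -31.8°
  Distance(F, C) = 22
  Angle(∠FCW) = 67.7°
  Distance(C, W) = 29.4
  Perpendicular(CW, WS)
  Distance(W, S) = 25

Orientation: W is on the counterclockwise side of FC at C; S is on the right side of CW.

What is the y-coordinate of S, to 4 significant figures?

13.28

∠FCW = 67.7°, so CW runs at -31.8° + (180° − 67.7°) = 80.50° from the x-axis; with |CW| = 29.4, W = C + 29.4·(cos 80.50°, sin 80.50°) = (23.55, 17.40). The perpendicularity gives WS at right angles to CW; with |WS| = 25.0 on the right of CW, S = W + 25.0·(0.9863, -0.1650) = (48.21, 13.28). So S.y = 13.28.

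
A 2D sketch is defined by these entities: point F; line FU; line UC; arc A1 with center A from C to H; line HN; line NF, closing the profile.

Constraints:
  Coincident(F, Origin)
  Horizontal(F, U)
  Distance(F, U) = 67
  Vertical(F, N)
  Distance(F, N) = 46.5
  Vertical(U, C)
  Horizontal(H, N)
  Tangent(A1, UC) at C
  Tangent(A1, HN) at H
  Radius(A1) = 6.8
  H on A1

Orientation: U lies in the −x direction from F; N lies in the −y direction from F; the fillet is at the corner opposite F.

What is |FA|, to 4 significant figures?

72.11

F is at the origin; F and U share the same y with |FU| = 67.0 and U on the −x side, so U = (-67.00, 0.000). FN is vertical with |FN| = 46.5 and N on the −y side, so N = (0.000, -46.50). The virtual corner opposite F is at (-67.00, -46.50). The tangent condition forces AC to be normal to UC and A1 meets HN tangentially, so AH is at right angles to HN, with radius 6.8, so the center A sits 6.8 in from both sides at A = (-60.20, -39.70). Then |FA| = |A − F| = 72.11.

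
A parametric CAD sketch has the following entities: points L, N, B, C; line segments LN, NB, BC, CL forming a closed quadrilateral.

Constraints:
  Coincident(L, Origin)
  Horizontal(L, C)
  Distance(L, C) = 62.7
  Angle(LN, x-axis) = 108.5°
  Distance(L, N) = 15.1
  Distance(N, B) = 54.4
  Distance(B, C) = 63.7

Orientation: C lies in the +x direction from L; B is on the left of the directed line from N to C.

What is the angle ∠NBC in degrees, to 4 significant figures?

71.00°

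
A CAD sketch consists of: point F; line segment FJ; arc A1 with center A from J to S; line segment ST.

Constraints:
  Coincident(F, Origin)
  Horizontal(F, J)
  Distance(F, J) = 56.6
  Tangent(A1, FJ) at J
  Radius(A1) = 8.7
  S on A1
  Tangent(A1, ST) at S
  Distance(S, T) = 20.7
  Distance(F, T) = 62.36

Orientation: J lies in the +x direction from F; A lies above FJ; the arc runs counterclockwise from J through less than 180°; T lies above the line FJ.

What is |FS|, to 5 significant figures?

65.487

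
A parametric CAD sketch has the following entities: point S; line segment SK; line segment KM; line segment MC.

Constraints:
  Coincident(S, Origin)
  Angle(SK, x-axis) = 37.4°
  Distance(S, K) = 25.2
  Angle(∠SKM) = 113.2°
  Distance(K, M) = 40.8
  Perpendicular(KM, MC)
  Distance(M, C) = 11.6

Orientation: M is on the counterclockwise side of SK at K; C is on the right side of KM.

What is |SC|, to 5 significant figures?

61.495

S is at the origin; SK runs at 37.4° with length 25.2, so K = 25.2·(cos 37.4°, sin 37.4°) = (20.019, 15.306). ∠SKM = 113.2°, so KM runs at 37.4° + (180° − 113.2°) = 104.20° from the x-axis; with |KM| = 40.8, M = K + 40.8·(cos 104.20°, sin 104.20°) = (10.011, 54.859). KM is perpendicular to MC; with |MC| = 11.6 on the right of KM, C = M + 11.6·(0.96945, 0.24531) = (21.256, 57.705). Then |SC| = |C − S| = 61.495.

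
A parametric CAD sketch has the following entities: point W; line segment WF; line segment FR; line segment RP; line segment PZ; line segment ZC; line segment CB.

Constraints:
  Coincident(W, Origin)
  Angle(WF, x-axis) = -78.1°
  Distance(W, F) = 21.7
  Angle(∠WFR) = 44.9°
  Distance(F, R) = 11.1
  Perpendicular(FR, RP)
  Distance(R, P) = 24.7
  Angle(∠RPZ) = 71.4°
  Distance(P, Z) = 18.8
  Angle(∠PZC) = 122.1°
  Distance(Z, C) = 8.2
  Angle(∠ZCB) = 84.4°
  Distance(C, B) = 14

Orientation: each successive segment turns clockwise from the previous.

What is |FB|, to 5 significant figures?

10.244

∠PZC = 122.1° gives ZC at -109.70° from the x-axis; with |ZC| = 8.2, C = (17.573, -16.982). ∠ZCB = 84.4° gives CB at 154.70° from the x-axis; with |CB| = 14.0, B = (4.9161, -10.999). Then |FB| = |B − F| = 10.244.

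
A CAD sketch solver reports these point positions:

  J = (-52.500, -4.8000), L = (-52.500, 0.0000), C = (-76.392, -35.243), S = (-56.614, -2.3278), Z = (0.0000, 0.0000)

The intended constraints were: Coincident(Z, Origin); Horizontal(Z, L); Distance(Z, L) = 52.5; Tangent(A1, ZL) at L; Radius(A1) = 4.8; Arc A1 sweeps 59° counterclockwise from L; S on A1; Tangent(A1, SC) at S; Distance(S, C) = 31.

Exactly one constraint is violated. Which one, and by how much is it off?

Distance(S, C) = 31 — off by 7.40.

Z = (0.00, 0.00) ✓; Z.y = 0.00, L.y = 0.00 ✓; |ZL| = 52.50 ✓; ∠(JL, LZ) = 90.00° ✓; |JL| = 4.800 ✓; bearing(J→S) − bearing(J→L) = 59.00° ✓; |JS| = 4.800 ✓; ∠(JS, SC) = 90.00° ✓; |SC| = 38.40 ✗.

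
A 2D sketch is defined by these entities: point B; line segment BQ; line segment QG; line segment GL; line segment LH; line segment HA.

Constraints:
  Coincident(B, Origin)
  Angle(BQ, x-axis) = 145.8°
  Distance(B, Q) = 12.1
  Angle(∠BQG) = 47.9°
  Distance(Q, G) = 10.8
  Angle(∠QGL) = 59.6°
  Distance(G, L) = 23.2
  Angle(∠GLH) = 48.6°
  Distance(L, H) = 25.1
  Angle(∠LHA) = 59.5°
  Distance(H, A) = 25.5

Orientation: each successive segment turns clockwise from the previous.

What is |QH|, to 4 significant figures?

9.580

∠QGL = 59.6° gives GL at -106.7° from the x-axis; with |GL| = 23.2, L = (-6.182, -12.86). ∠GLH = 48.6° gives LH at 121.9° from the x-axis; with |LH| = 25.1, H = (-19.45, 8.447). Then |QH| = |H − Q| = 9.580.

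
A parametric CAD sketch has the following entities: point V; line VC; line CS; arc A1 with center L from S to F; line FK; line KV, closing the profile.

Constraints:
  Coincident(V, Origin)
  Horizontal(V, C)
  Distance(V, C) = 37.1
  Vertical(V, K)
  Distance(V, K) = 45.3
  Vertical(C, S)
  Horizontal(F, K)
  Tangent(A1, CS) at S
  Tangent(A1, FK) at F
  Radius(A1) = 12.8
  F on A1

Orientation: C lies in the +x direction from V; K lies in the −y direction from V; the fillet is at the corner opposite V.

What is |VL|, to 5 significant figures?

40.580

V is at the origin; VC is horizontal with |VC| = 37.1 and C on the +x side, so C = (37.100, 0.0000). V and K share the same x with |VK| = 45.3 and K on the −y side, so K = (0.0000, -45.300). The virtual corner opposite V is at (37.100, -45.300). A1 meets CS tangentially, so LS is at right angles to CS and since A1 is tangent to FK there, LF ⟂ FK, with radius 12.8, so the center L sits 12.8 in from both sides at L = (24.300, -32.500). Then |VL| = |L − V| = 40.580.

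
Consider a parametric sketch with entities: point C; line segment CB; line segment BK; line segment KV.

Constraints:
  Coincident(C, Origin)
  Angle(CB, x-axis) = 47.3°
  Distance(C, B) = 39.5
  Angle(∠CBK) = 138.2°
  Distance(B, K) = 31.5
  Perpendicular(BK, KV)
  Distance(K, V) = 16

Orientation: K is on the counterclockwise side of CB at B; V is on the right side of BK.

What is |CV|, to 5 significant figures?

74.203

∠CBK = 138.2°, so BK runs at 47.3° + (180° − 138.2°) = 89.100° from the x-axis; with |BK| = 31.5, K = B + 31.5·(cos 89.100°, sin 89.100°) = (27.282, 60.525). BK ⟂ KV; with |KV| = 16.0 on the right of BK, V = K + 16.0·(0.99988, -0.015707) = (43.280, 60.274). Then |CV| = |V − C| = 74.203.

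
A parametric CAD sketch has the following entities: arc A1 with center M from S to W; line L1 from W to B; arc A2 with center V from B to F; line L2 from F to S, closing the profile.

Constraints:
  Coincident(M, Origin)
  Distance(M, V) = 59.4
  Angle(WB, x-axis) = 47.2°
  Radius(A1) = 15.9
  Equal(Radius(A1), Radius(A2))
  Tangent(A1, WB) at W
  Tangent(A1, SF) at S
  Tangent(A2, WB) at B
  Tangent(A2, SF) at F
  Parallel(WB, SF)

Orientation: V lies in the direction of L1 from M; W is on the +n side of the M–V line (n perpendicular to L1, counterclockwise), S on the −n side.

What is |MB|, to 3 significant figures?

61.5

The slot axis is L1's direction at 47.2°, so u = (cos 47.2°, sin 47.2°) = (0.679, 0.734) and n = (−sin 47.2°, cos 47.2°) = (-0.734, 0.679). M is at the origin and V lies 59.4 along u from M, so V = 59.4·u = (40.4, 43.6). Tangency of A1 to both parallel lines with radius 15.9 puts W and S at M ± 15.9·n: W = (-11.7, 10.8), S = (11.7, -10.8). Equal radii place B and F the same way about V: B = V + 15.9·n = (28.7, 54.4), F = V − 15.9·n = (52.0, 32.8). Then |MB| = |B − M| = 61.5.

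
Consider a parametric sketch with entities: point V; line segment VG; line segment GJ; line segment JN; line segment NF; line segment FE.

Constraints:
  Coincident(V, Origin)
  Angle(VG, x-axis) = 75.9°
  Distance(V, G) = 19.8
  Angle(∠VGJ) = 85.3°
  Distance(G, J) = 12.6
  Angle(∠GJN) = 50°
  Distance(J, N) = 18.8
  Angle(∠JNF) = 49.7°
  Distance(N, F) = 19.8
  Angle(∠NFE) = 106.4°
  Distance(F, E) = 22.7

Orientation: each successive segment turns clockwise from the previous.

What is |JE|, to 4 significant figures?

15.90

∠JNF = 49.7° gives NF at 80.90° from the x-axis; with |NF| = 19.8, F = (3.802, 24.95). ∠NFE = 106.4° gives FE at 7.300° from the x-axis; with |FE| = 22.7, E = (26.32, 27.84). Then |JE| = |E − J| = 15.90.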